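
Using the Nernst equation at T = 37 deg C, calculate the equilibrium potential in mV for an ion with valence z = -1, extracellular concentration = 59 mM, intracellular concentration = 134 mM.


E = (RT/(zF)) * ln(C_out/C_in)
T = 37 + 273.15 = 310.15 K
E = (8.314 * 310.15 / (-1 * 96485)) * ln(59/134)
E = 21.92 mV


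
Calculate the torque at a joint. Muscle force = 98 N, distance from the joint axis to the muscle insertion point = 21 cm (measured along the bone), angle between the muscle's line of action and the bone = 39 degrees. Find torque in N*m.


Torque = F * d * sin(theta)   (moment arm = d*sin(theta))
d = 21 cm = 0.21 m
Torque = 98 * 0.21 * sin(39)
Torque = 12.95 N*m


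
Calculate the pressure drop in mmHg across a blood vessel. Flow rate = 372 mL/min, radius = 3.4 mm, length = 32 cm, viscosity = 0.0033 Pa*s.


dP = 8*mu*L*Q / (pi*r^4)
Q = 372 mL/min = 6.2e-06 m^3/s
dP = 124.761 Pa = 124.761 / 133.322 mmHg = 0.9358 mmHg


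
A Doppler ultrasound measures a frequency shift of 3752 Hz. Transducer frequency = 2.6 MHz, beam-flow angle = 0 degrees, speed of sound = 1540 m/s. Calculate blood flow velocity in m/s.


v = fd * c / (2 * f0 * cos(theta))
v = 3752 * 1540 / (2 * 2.6000e+06 * cos(0))
v = 1.111 m/s


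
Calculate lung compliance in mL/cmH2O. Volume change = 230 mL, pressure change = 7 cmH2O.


C = dV / dP
C = 230 / 7
C = 32.86 mL/cmH2O


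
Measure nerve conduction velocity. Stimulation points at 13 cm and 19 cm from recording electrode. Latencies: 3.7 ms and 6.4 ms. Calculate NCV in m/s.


Distance = (19 - 13) / 100 = 0.06 m
dt = (6.4 - 3.7) / 1000 = 0.0027 s
NCV = dist / dt = 22.22 m/s


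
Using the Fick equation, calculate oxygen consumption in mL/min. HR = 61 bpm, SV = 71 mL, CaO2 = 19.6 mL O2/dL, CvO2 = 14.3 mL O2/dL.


CO = HR*SV = 61*71/1000 = 4.331 L/min
a-v O2 diff = 19.6 - 14.3 = 5.3 mL/dL
VO2 = CO * (CaO2-CvO2) * 10 dL/L
VO2 = 4.331 * 5.3 * 10
VO2 = 229.5 mL/min


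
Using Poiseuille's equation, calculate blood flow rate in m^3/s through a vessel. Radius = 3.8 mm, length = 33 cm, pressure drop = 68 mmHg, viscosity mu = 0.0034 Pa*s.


Q = pi*r^4*dP / (8*mu*L)
r = 0.0038 m, L = 0.33 m
dP = 68 mmHg = 9065.896 Pa
Q = 6.6163e-04 m^3/s


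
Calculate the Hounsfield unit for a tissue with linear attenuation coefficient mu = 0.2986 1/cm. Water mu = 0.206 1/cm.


HU = ((mu_tissue - mu_water) / mu_water) * 1000
HU = ((0.2986 - 0.206) / 0.206) * 1000
HU = 449.5


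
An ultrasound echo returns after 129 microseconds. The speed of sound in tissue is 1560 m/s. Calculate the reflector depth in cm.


depth = c * t / 2
t = 129 us = 1.2900e-04 s
depth = 1560 * 1.2900e-04 / 2
depth = 0.10062 m = 10.062 cm


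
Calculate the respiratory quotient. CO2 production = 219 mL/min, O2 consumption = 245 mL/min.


RQ = VCO2 / VO2
RQ = 219 / 245
RQ = 0.8939


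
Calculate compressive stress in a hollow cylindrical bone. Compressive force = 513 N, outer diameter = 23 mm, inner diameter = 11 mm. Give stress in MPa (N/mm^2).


A = pi*(r_o^2 - r_i^2)
r_o = 11.5 mm, r_i = 5.5 mm
A = 320.442 mm^2
sigma = F/A = 513 / 320.442
sigma = 1.601 MPa


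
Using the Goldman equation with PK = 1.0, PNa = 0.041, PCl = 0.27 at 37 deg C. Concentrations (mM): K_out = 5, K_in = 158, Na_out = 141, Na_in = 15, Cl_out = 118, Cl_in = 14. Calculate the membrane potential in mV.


Vm = (RT/F)*ln((PK*Ko + PNa*Nao + PCl*Cli)/(PK*Ki + PNa*Nai + PCl*Clo))
Numer = 14.561, Denom = 190.475
Vm = -68.72 mV


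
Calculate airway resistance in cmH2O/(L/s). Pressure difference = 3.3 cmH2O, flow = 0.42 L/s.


R = dP / flow
R = 3.3 / 0.42
R = 7.857 cmH2O/(L/s)


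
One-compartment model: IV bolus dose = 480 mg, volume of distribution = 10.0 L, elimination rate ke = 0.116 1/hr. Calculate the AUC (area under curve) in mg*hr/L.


C0 = Dose/Vd = 480/10.0 = 48 mg/L
AUC = C0/ke = 48/0.116
AUC = 413.8 mg*hr/L


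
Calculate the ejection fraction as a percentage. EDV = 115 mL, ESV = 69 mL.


SV = EDV - ESV = 115 - 69 = 46 mL
EF = SV/EDV * 100 = 46/115 * 100
EF = 40%


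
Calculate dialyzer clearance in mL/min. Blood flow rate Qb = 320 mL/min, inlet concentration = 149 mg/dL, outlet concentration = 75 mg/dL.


K = Qb * (Cb_in - Cb_out) / Cb_in
K = 320 * (149 - 75) / 149
K = 158.9 mL/min


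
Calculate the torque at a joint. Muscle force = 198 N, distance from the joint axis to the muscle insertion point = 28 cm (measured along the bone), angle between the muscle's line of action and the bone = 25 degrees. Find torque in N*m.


Torque = F * d * sin(theta)   (moment arm = d*sin(theta))
d = 28 cm = 0.28 m
Torque = 198 * 0.28 * sin(25)
Torque = 23.43 N*m


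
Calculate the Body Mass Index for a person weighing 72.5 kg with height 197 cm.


BMI = weight / height^2
height = 197 cm = 1.97 m
BMI = 72.5 / 1.97^2
BMI = 18.68 kg/m^2


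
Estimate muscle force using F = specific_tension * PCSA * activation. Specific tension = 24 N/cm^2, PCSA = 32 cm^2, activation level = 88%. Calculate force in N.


F = sigma * PCSA * activation
F = 24 * 32 * 0.88
F = 675.8 N


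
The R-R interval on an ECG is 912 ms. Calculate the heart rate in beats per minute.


HR = 60 / RR_interval(s)
RR = 912 ms = 0.912 s
HR = 60 / 0.912 = 65.79 bpm


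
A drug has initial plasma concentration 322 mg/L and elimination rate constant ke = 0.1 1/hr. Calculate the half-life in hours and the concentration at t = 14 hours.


t_half = ln(2) / ke = 0.693147 / 0.1 = 6.931 hr
C(t) = C0 * exp(-ke*t) = 322 * exp(-0.1*14)
C(14) = 79.4 mg/L


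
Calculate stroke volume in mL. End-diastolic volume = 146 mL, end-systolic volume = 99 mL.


SV = EDV - ESV
SV = 146 - 99
SV = 47 mL


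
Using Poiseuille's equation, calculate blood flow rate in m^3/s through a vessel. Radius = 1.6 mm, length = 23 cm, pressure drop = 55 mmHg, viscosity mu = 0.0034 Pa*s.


Q = pi*r^4*dP / (8*mu*L)
r = 0.0016 m, L = 0.23 m
dP = 55 mmHg = 7332.71 Pa
Q = 2.4132e-05 m^3/s


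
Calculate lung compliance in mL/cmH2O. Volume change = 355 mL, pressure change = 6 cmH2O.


C = dV / dP
C = 355 / 6
C = 59.17 mL/cmH2O


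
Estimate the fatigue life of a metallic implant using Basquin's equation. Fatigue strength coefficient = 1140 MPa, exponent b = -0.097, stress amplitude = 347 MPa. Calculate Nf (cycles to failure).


sigma_a = sigma_f' * (2Nf)^b
2Nf = (sigma_a/sigma_f')^(1/b)
2Nf = (347/1140)^(1/-0.097)
2Nf = 211601.79
Nf = 1.058e+05


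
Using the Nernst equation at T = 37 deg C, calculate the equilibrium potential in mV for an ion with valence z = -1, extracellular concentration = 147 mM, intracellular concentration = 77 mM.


E = (RT/(zF)) * ln(C_out/C_in)
T = 37 + 273.15 = 310.15 K
E = (8.314 * 310.15 / (-1 * 96485)) * ln(147/77)
E = -17.28 mV


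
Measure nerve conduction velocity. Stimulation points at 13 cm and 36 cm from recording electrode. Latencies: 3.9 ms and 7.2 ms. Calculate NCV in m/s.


Distance = (36 - 13) / 100 = 0.23 m
dt = (7.2 - 3.9) / 1000 = 0.0033 s
NCV = dist / dt = 69.7 m/s


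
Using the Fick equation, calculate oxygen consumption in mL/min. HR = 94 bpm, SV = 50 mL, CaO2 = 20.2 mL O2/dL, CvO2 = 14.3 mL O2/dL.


CO = HR*SV = 94*50/1000 = 4.7 L/min
a-v O2 diff = 20.2 - 14.3 = 5.9 mL/dL
VO2 = CO * (CaO2-CvO2) * 10 dL/L
VO2 = 4.7 * 5.9 * 10
VO2 = 277.3 mL/min


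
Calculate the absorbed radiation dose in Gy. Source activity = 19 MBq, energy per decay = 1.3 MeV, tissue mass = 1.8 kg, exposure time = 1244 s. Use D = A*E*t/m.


A = 19 MBq = 1.9000e+07 Bq
E = 1.3 MeV = 2.0826e-13 J
D = A*E*t/m = 1.9000e+07*2.0826e-13*1244/1.8
D = 0.002735 Gy


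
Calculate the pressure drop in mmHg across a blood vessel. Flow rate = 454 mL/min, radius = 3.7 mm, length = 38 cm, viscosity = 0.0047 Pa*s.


dP = 8*mu*L*Q / (pi*r^4)
Q = 454 mL/min = 7.56667e-06 m^3/s
dP = 183.62 Pa = 183.62 / 133.322 mmHg = 1.377 mmHg


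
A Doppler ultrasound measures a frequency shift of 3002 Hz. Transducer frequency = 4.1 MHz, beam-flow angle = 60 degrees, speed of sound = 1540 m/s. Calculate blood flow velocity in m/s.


v = fd * c / (2 * f0 * cos(theta))
v = 3002 * 1540 / (2 * 4.1000e+06 * cos(60))
v = 1.128 m/s


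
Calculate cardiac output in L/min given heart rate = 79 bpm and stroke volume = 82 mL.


CO = HR * SV
CO = 79 * 82 / 1000
CO = 6.478 L/min


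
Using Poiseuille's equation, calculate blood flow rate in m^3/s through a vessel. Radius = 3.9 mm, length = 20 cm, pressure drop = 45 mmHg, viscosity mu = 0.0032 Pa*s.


Q = pi*r^4*dP / (8*mu*L)
r = 0.0039 m, L = 0.2 m
dP = 45 mmHg = 5999.49 Pa
Q = 8.5163e-04 m^3/s


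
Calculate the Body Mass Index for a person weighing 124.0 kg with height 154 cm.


BMI = weight / height^2
height = 154 cm = 1.54 m
BMI = 124.0 / 1.54^2
BMI = 52.29 kg/m^2


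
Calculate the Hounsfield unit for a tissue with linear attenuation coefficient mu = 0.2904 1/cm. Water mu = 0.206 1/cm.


HU = ((mu_tissue - mu_water) / mu_water) * 1000
HU = ((0.2904 - 0.206) / 0.206) * 1000
HU = 409.7


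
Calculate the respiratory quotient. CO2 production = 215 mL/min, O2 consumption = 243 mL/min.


RQ = VCO2 / VO2
RQ = 215 / 243
RQ = 0.8848


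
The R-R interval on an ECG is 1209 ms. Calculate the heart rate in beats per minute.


HR = 60 / RR_interval(s)
RR = 1209 ms = 1.209 s
HR = 60 / 1.209 = 49.63 bpm


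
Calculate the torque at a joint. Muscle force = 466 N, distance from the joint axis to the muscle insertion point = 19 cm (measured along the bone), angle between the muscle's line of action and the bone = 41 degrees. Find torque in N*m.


Torque = F * d * sin(theta)   (moment arm = d*sin(theta))
d = 19 cm = 0.19 m
Torque = 466 * 0.19 * sin(41)
Torque = 58.09 N*m


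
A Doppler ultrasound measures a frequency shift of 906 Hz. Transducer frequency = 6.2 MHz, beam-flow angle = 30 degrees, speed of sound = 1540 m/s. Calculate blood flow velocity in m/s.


v = fd * c / (2 * f0 * cos(theta))
v = 906 * 1540 / (2 * 6.2000e+06 * cos(30))
v = 0.1299 m/s


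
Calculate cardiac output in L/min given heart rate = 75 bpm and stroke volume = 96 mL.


CO = HR * SV
CO = 75 * 96 / 1000
CO = 7.2 L/min


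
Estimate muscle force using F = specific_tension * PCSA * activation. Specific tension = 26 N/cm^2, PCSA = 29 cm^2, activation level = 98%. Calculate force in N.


F = sigma * PCSA * activation
F = 26 * 29 * 0.98
F = 738.9 N


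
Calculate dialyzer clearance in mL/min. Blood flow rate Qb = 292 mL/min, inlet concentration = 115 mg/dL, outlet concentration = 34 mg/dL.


K = Qb * (Cb_in - Cb_out) / Cb_in
K = 292 * (115 - 34) / 115
K = 205.7 mL/min


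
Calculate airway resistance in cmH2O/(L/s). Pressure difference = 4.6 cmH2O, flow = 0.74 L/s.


R = dP / flow
R = 4.6 / 0.74
R = 6.216 cmH2O/(L/s)


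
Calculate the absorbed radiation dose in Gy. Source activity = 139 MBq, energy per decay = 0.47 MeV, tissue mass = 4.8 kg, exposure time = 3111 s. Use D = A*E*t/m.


A = 139 MBq = 1.3900e+08 Bq
E = 0.47 MeV = 7.5294e-14 J
D = A*E*t/m = 1.3900e+08*7.5294e-14*3111/4.8
D = 0.006783 Gy


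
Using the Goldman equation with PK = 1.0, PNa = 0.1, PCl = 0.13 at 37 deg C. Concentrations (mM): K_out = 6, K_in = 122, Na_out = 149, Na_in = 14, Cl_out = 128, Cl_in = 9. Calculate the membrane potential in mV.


Vm = (RT/F)*ln((PK*Ko + PNa*Nao + PCl*Cli)/(PK*Ki + PNa*Nai + PCl*Clo))
Numer = 22.07, Denom = 140.04
Vm = -49.38 mV


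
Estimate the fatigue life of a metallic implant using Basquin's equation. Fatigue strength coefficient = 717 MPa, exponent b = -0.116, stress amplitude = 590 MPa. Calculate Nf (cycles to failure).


sigma_a = sigma_f' * (2Nf)^b
2Nf = (sigma_a/sigma_f')^(1/b)
2Nf = (590/717)^(1/-0.116)
2Nf = 5.3689477
Nf = 2.684


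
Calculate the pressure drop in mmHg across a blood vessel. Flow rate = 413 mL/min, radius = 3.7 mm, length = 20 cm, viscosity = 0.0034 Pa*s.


dP = 8*mu*L*Q / (pi*r^4)
Q = 413 mL/min = 6.88333e-06 m^3/s
dP = 63.5976 Pa = 63.5976 / 133.322 mmHg = 0.477 mmHg


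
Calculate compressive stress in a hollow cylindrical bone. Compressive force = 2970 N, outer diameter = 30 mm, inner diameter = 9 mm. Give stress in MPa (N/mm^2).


A = pi*(r_o^2 - r_i^2)
r_o = 15 mm, r_i = 4.5 mm
A = 643.241 mm^2
sigma = F/A = 2970 / 643.241
sigma = 4.617 MPa


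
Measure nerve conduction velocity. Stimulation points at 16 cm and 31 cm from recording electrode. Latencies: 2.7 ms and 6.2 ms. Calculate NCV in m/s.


Distance = (31 - 16) / 100 = 0.15 m
dt = (6.2 - 2.7) / 1000 = 0.0035 s
NCV = dist / dt = 42.86 m/s


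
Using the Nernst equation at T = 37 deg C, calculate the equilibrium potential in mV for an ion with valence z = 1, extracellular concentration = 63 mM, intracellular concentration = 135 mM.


E = (RT/(zF)) * ln(C_out/C_in)
T = 37 + 273.15 = 310.15 K
E = (8.314 * 310.15 / (1 * 96485)) * ln(63/135)
E = -20.37 mV


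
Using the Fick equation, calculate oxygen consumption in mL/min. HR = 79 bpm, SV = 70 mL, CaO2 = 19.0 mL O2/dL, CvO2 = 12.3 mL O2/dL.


CO = HR*SV = 79*70/1000 = 5.53 L/min
a-v O2 diff = 19.0 - 12.3 = 6.7 mL/dL
VO2 = CO * (CaO2-CvO2) * 10 dL/L
VO2 = 5.53 * 6.7 * 10
VO2 = 370.5 mL/min


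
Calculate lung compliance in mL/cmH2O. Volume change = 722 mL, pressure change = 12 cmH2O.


C = dV / dP
C = 722 / 12
C = 60.17 mL/cmH2O


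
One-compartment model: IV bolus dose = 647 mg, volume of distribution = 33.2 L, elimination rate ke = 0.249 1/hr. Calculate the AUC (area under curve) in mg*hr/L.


C0 = Dose/Vd = 647/33.2 = 19.488 mg/L
AUC = C0/ke = 19.488/0.249
AUC = 78.27 mg*hr/L


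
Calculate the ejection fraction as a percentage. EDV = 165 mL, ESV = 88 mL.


SV = EDV - ESV = 165 - 88 = 77 mL
EF = SV/EDV * 100 = 77/165 * 100
EF = 46.67%


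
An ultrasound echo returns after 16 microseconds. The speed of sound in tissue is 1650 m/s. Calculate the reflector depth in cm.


depth = c * t / 2
t = 16 us = 1.6000e-05 s
depth = 1650 * 1.6000e-05 / 2
depth = 0.0132 m = 1.32 cm


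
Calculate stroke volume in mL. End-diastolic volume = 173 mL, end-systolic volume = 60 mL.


SV = EDV - ESV
SV = 173 - 60
SV = 113 mL


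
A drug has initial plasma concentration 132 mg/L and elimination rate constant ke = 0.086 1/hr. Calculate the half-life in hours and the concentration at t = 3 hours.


t_half = ln(2) / ke = 0.693147 / 0.086 = 8.06 hr
C(t) = C0 * exp(-ke*t) = 132 * exp(-0.086*3)
C(3) = 102 mg/L


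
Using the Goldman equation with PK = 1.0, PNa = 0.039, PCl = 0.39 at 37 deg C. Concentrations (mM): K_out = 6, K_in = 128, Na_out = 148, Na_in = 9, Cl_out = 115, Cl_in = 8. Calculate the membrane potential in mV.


Vm = (RT/F)*ln((PK*Ko + PNa*Nao + PCl*Cli)/(PK*Ki + PNa*Nai + PCl*Clo))
Numer = 14.892, Denom = 173.201
Vm = -65.57 mV


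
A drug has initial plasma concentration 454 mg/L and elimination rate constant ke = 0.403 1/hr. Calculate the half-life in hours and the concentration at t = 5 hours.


t_half = ln(2) / ke = 0.693147 / 0.403 = 1.72 hr
C(t) = C0 * exp(-ke*t) = 454 * exp(-0.403*5)
C(5) = 60.53 mg/L


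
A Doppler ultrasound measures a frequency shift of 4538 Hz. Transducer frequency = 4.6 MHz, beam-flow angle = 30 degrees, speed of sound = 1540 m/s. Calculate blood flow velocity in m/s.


v = fd * c / (2 * f0 * cos(theta))
v = 4538 * 1540 / (2 * 4.6000e+06 * cos(30))
v = 0.8771 m/s


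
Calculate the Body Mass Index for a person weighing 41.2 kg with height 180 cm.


BMI = weight / height^2
height = 180 cm = 1.8 m
BMI = 41.2 / 1.8^2
BMI = 12.72 kg/m^2


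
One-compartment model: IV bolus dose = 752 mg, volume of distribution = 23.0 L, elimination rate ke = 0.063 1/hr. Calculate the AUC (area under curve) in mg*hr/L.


C0 = Dose/Vd = 752/23.0 = 32.6957 mg/L
AUC = C0/ke = 32.6957/0.063
AUC = 519 mg*hr/L


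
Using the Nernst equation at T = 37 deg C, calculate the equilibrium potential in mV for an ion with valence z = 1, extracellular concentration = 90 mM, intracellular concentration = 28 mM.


E = (RT/(zF)) * ln(C_out/C_in)
T = 37 + 273.15 = 310.15 K
E = (8.314 * 310.15 / (1 * 96485)) * ln(90/28)
E = 31.2 mV


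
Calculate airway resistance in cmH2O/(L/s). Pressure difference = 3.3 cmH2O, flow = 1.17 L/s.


R = dP / flow
R = 3.3 / 1.17
R = 2.821 cmH2O/(L/s)


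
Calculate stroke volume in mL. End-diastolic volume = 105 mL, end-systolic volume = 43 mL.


SV = EDV - ESV
SV = 105 - 43
SV = 62 mL


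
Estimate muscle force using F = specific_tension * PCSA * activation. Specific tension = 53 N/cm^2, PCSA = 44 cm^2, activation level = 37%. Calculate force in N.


F = sigma * PCSA * activation
F = 53 * 44 * 0.37
F = 862.8 N


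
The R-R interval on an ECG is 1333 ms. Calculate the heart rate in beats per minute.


HR = 60 / RR_interval(s)
RR = 1333 ms = 1.333 s
HR = 60 / 1.333 = 45.01 bpm


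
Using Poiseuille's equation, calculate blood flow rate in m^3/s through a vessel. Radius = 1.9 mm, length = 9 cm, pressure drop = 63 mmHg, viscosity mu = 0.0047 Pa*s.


Q = pi*r^4*dP / (8*mu*L)
r = 0.0019 m, L = 0.09 m
dP = 63 mmHg = 8399.286 Pa
Q = 1.0162e-04 m^3/s


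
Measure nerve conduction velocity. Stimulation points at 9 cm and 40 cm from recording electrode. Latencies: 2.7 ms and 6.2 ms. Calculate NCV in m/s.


Distance = (40 - 9) / 100 = 0.31 m
dt = (6.2 - 2.7) / 1000 = 0.0035 s
NCV = dist / dt = 88.57 m/s


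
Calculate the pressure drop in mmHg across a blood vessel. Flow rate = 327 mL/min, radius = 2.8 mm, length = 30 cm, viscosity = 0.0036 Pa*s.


dP = 8*mu*L*Q / (pi*r^4)
Q = 327 mL/min = 5.45e-06 m^3/s
dP = 243.853 Pa = 243.853 / 133.322 mmHg = 1.829 mmHg


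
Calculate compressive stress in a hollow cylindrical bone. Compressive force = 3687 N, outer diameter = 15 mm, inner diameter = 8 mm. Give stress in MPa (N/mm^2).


A = pi*(r_o^2 - r_i^2)
r_o = 7.5 mm, r_i = 4 mm
A = 126.449 mm^2
sigma = F/A = 3687 / 126.449
sigma = 29.16 MPa


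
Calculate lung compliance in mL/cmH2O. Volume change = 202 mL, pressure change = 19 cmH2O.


C = dV / dP
C = 202 / 19
C = 10.63 mL/cmH2O


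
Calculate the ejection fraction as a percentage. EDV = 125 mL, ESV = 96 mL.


SV = EDV - ESV = 125 - 96 = 29 mL
EF = SV/EDV * 100 = 29/125 * 100
EF = 23.2%


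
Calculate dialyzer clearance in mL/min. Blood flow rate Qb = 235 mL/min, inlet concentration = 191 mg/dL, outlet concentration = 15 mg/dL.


K = Qb * (Cb_in - Cb_out) / Cb_in
K = 235 * (191 - 15) / 191
K = 216.5 mL/min


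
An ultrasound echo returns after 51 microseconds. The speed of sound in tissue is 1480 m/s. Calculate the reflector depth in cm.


depth = c * t / 2
t = 51 us = 5.1000e-05 s
depth = 1480 * 5.1000e-05 / 2
depth = 0.03774 m = 3.774 cm


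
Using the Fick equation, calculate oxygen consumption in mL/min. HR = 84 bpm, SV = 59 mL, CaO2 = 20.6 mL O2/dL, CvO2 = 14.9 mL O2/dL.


CO = HR*SV = 84*59/1000 = 4.956 L/min
a-v O2 diff = 20.6 - 14.9 = 5.7 mL/dL
VO2 = CO * (CaO2-CvO2) * 10 dL/L
VO2 = 4.956 * 5.7 * 10
VO2 = 282.5 mL/min


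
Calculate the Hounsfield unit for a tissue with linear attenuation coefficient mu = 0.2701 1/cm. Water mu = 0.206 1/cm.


HU = ((mu_tissue - mu_water) / mu_water) * 1000
HU = ((0.2701 - 0.206) / 0.206) * 1000
HU = 311.2


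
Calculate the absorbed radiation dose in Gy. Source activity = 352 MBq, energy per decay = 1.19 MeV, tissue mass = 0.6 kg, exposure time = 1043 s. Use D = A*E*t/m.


A = 352 MBq = 3.5200e+08 Bq
E = 1.19 MeV = 1.90638e-13 J
D = A*E*t/m = 3.5200e+08*1.90638e-13*1043/0.6
D = 0.1167 Gy


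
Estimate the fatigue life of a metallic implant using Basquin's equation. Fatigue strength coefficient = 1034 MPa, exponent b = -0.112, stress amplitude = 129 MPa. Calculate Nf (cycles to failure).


sigma_a = sigma_f' * (2Nf)^b
2Nf = (sigma_a/sigma_f')^(1/b)
2Nf = (129/1034)^(1/-0.112)
2Nf = 1.1770935e+08
Nf = 5.8855e+07


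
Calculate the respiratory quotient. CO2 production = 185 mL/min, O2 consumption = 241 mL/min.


RQ = VCO2 / VO2
RQ = 185 / 241
RQ = 0.7676


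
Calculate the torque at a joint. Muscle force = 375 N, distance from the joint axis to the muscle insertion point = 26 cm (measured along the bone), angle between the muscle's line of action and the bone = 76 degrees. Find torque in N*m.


Torque = F * d * sin(theta)   (moment arm = d*sin(theta))
d = 26 cm = 0.26 m
Torque = 375 * 0.26 * sin(76)
Torque = 94.6 N*m


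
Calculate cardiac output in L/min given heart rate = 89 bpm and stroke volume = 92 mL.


CO = HR * SV
CO = 89 * 92 / 1000
CO = 8.188 L/min


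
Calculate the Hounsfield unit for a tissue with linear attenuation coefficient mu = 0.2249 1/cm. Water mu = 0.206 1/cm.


HU = ((mu_tissue - mu_water) / mu_water) * 1000
HU = ((0.2249 - 0.206) / 0.206) * 1000
HU = 91.75


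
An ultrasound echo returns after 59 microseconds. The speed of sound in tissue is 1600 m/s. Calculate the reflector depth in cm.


depth = c * t / 2
t = 59 us = 5.9000e-05 s
depth = 1600 * 5.9000e-05 / 2
depth = 0.0472 m = 4.72 cm


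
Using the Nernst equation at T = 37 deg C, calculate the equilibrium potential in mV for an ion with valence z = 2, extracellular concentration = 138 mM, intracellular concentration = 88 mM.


E = (RT/(zF)) * ln(C_out/C_in)
T = 37 + 273.15 = 310.15 K
E = (8.314 * 310.15 / (2 * 96485)) * ln(138/88)
E = 6.012 mV


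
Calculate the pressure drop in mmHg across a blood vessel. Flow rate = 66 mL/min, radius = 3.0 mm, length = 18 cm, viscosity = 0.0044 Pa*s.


dP = 8*mu*L*Q / (pi*r^4)
Q = 66 mL/min = 1.1e-06 m^3/s
dP = 27.3888 Pa = 27.3888 / 133.322 mmHg = 0.2054 mmHg


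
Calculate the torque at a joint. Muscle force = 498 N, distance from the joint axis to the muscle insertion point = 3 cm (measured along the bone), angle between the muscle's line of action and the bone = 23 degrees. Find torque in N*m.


Torque = F * d * sin(theta)   (moment arm = d*sin(theta))
d = 3 cm = 0.03 m
Torque = 498 * 0.03 * sin(23)
Torque = 5.838 N*m


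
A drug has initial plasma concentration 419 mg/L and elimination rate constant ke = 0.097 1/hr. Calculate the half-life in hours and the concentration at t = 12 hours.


t_half = ln(2) / ke = 0.693147 / 0.097 = 7.146 hr
C(t) = C0 * exp(-ke*t) = 419 * exp(-0.097*12)
C(12) = 130.8 mg/L


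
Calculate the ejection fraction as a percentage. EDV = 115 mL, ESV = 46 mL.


SV = EDV - ESV = 115 - 46 = 69 mL
EF = SV/EDV * 100 = 69/115 * 100
EF = 60%


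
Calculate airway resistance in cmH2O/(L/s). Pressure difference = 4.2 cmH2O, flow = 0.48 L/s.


R = dP / flow
R = 4.2 / 0.48
R = 8.75 cmH2O/(L/s)


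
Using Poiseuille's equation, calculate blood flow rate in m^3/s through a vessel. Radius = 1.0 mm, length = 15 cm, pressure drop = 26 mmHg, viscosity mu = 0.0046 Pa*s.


Q = pi*r^4*dP / (8*mu*L)
r = 0.001 m, L = 0.15 m
dP = 26 mmHg = 3466.372 Pa
Q = 1.9728e-06 m^3/s


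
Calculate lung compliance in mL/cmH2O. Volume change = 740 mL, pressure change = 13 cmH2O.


C = dV / dP
C = 740 / 13
C = 56.92 mL/cmH2O


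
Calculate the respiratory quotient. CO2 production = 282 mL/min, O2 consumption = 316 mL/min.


RQ = VCO2 / VO2
RQ = 282 / 316
RQ = 0.8924


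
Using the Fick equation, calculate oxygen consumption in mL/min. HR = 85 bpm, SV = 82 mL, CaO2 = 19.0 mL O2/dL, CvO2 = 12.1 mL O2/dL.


CO = HR*SV = 85*82/1000 = 6.97 L/min
a-v O2 diff = 19.0 - 12.1 = 6.9 mL/dL
VO2 = CO * (CaO2-CvO2) * 10 dL/L
VO2 = 6.97 * 6.9 * 10
VO2 = 480.9 mL/min


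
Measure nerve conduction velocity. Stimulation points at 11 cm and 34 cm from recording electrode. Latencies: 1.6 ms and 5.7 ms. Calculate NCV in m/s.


Distance = (34 - 11) / 100 = 0.23 m
dt = (5.7 - 1.6) / 1000 = 0.0041 s
NCV = dist / dt = 56.1 m/s


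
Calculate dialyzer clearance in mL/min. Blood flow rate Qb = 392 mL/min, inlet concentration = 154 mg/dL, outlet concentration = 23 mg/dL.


K = Qb * (Cb_in - Cb_out) / Cb_in
K = 392 * (154 - 23) / 154
K = 333.5 mL/min


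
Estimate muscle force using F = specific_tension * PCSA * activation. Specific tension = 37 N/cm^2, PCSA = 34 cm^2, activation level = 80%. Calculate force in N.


F = sigma * PCSA * activation
F = 37 * 34 * 0.8
F = 1006 N


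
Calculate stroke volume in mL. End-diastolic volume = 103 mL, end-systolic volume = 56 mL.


SV = EDV - ESV
SV = 103 - 56
SV = 47 mL


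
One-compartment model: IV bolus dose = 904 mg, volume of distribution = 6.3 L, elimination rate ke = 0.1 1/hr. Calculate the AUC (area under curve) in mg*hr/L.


C0 = Dose/Vd = 904/6.3 = 143.492 mg/L
AUC = C0/ke = 143.492/0.1
AUC = 1435 mg*hr/L


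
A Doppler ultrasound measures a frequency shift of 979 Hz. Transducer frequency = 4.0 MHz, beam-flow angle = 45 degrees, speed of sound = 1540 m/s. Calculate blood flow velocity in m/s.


v = fd * c / (2 * f0 * cos(theta))
v = 979 * 1540 / (2 * 4.0000e+06 * cos(45))
v = 0.2665 m/s


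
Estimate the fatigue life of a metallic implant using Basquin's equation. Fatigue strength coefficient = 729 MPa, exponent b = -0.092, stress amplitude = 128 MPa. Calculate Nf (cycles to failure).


sigma_a = sigma_f' * (2Nf)^b
2Nf = (sigma_a/sigma_f')^(1/b)
2Nf = (128/729)^(1/-0.092)
2Nf = 1.629849e+08
Nf = 8.1492e+07


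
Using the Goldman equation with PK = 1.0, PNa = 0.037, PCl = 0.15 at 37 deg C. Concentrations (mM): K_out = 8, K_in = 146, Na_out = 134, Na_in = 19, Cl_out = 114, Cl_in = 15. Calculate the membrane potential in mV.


Vm = (RT/F)*ln((PK*Ko + PNa*Nao + PCl*Cli)/(PK*Ki + PNa*Nai + PCl*Clo))
Numer = 15.208, Denom = 163.803
Vm = -63.52 mV


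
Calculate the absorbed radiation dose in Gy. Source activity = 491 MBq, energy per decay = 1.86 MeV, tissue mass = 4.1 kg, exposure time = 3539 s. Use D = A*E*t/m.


A = 491 MBq = 4.9100e+08 Bq
E = 1.86 MeV = 2.97972e-13 J
D = A*E*t/m = 4.9100e+08*2.97972e-13*3539/4.1
D = 0.1263 Gy


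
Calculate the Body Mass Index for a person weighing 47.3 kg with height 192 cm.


BMI = weight / height^2
height = 192 cm = 1.92 m
BMI = 47.3 / 1.92^2
BMI = 12.83 kg/m^2


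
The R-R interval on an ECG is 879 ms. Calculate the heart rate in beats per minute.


HR = 60 / RR_interval(s)
RR = 879 ms = 0.879 s
HR = 60 / 0.879 = 68.26 bpm


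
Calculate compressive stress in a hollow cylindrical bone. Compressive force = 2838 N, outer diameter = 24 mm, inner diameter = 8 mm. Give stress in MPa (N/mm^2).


A = pi*(r_o^2 - r_i^2)
r_o = 12 mm, r_i = 4 mm
A = 402.124 mm^2
sigma = F/A = 2838 / 402.124
sigma = 7.058 MPa


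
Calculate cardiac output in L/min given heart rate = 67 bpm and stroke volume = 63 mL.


CO = HR * SV
CO = 67 * 63 / 1000
CO = 4.221 L/min


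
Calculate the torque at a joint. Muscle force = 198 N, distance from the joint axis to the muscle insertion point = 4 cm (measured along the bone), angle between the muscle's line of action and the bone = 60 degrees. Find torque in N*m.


Torque = F * d * sin(theta)   (moment arm = d*sin(theta))
d = 4 cm = 0.04 m
Torque = 198 * 0.04 * sin(60)
Torque = 6.859 N*m


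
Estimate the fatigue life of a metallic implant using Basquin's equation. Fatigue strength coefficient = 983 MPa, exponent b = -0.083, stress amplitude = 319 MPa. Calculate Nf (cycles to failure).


sigma_a = sigma_f' * (2Nf)^b
2Nf = (sigma_a/sigma_f')^(1/b)
2Nf = (319/983)^(1/-0.083)
2Nf = 773942.78
Nf = 3.87e+05


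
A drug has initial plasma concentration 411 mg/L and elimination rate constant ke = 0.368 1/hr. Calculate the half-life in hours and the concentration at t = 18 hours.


t_half = ln(2) / ke = 0.693147 / 0.368 = 1.884 hr
C(t) = C0 * exp(-ke*t) = 411 * exp(-0.368*18)
C(18) = 0.5459 mg/L


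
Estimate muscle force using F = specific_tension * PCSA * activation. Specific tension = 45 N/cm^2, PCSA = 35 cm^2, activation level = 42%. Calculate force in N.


F = sigma * PCSA * activation
F = 45 * 35 * 0.42
F = 661.5 N


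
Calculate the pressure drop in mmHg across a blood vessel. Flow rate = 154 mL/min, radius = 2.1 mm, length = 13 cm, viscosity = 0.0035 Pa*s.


dP = 8*mu*L*Q / (pi*r^4)
Q = 154 mL/min = 2.56667e-06 m^3/s
dP = 152.913 Pa = 152.913 / 133.322 mmHg = 1.147 mmHg


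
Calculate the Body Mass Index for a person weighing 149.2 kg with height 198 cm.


BMI = weight / height^2
height = 198 cm = 1.98 m
BMI = 149.2 / 1.98^2
BMI = 38.06 kg/m^2


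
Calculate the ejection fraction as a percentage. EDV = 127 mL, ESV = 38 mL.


SV = EDV - ESV = 127 - 38 = 89 mL
EF = SV/EDV * 100 = 89/127 * 100
EF = 70.08%


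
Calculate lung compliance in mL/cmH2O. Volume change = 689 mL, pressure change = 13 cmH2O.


C = dV / dP
C = 689 / 13
C = 53 mL/cmH2O


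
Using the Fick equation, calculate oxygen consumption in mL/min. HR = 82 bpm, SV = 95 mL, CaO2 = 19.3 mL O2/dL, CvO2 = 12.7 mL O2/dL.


CO = HR*SV = 82*95/1000 = 7.79 L/min
a-v O2 diff = 19.3 - 12.7 = 6.6 mL/dL
VO2 = CO * (CaO2-CvO2) * 10 dL/L
VO2 = 7.79 * 6.6 * 10
VO2 = 514.1 mL/min


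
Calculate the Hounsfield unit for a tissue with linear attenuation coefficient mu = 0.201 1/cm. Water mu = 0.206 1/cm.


HU = ((mu_tissue - mu_water) / mu_water) * 1000
HU = ((0.201 - 0.206) / 0.206) * 1000
HU = -24.27


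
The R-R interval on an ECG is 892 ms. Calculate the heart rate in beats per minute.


HR = 60 / RR_interval(s)
RR = 892 ms = 0.892 s
HR = 60 / 0.892 = 67.26 bpm


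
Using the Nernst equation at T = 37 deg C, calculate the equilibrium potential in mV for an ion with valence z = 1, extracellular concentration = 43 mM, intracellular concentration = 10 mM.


E = (RT/(zF)) * ln(C_out/C_in)
T = 37 + 273.15 = 310.15 K
E = (8.314 * 310.15 / (1 * 96485)) * ln(43/10)
E = 38.98 mV


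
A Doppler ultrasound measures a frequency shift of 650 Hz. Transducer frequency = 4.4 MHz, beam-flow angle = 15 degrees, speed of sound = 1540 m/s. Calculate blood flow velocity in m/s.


v = fd * c / (2 * f0 * cos(theta))
v = 650 * 1540 / (2 * 4.4000e+06 * cos(15))
v = 0.1178 m/s


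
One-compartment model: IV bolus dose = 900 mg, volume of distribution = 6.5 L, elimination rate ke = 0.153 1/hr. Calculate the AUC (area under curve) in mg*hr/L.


C0 = Dose/Vd = 900/6.5 = 138.462 mg/L
AUC = C0/ke = 138.462/0.153
AUC = 905 mg*hr/L


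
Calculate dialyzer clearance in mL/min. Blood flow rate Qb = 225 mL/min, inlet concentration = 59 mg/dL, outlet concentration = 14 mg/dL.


K = Qb * (Cb_in - Cb_out) / Cb_in
K = 225 * (59 - 14) / 59
K = 171.6 mL/min


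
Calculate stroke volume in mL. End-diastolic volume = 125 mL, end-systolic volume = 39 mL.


SV = EDV - ESV
SV = 125 - 39
SV = 86 mL


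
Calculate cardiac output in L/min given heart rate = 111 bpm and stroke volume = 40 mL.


CO = HR * SV
CO = 111 * 40 / 1000
CO = 4.44 L/min


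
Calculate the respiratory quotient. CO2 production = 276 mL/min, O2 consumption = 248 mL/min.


RQ = VCO2 / VO2
RQ = 276 / 248
RQ = 1.113


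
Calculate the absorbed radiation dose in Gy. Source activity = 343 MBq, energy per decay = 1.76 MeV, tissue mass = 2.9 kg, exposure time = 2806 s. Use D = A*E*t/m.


A = 343 MBq = 3.4300e+08 Bq
E = 1.76 MeV = 2.81952e-13 J
D = A*E*t/m = 3.4300e+08*2.81952e-13*2806/2.9
D = 0.09357 Gy


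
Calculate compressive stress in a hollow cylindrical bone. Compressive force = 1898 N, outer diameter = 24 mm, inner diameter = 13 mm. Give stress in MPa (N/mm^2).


A = pi*(r_o^2 - r_i^2)
r_o = 12 mm, r_i = 6.5 mm
A = 319.657 mm^2
sigma = F/A = 1898 / 319.657
sigma = 5.938 MPa


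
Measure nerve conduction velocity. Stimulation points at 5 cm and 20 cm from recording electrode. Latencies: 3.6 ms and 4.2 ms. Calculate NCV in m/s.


Distance = (20 - 5) / 100 = 0.15 m
dt = (4.2 - 3.6) / 1000 = 6.0000e-04 s
NCV = dist / dt = 250 m/s


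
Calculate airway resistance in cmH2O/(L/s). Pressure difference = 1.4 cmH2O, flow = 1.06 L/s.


R = dP / flow
R = 1.4 / 1.06
R = 1.321 cmH2O/(L/s)


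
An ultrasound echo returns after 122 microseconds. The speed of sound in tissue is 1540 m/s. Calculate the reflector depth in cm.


depth = c * t / 2
t = 122 us = 1.2200e-04 s
depth = 1540 * 1.2200e-04 / 2
depth = 0.09394 m = 9.394 cm


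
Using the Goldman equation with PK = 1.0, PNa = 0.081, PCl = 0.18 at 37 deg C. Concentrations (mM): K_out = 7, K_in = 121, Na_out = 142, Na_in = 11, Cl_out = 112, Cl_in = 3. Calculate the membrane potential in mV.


Vm = (RT/F)*ln((PK*Ko + PNa*Nao + PCl*Cli)/(PK*Ki + PNa*Nai + PCl*Clo))
Numer = 19.042, Denom = 142.051
Vm = -53.71 mV


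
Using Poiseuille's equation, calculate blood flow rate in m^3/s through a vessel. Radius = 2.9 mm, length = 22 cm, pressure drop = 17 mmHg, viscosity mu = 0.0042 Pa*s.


Q = pi*r^4*dP / (8*mu*L)
r = 0.0029 m, L = 0.22 m
dP = 17 mmHg = 2266.474 Pa
Q = 6.8129e-05 m^3/s


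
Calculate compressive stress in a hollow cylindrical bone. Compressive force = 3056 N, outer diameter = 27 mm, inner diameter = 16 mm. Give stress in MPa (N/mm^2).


A = pi*(r_o^2 - r_i^2)
r_o = 13.5 mm, r_i = 8 mm
A = 371.493 mm^2
sigma = F/A = 3056 / 371.493
sigma = 8.226 MPa


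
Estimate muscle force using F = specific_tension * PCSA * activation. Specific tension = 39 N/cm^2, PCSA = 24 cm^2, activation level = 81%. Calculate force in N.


F = sigma * PCSA * activation
F = 39 * 24 * 0.81
F = 758.2 N


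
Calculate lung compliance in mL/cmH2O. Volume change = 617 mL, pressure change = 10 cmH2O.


C = dV / dP
C = 617 / 10
C = 61.7 mL/cmH2O


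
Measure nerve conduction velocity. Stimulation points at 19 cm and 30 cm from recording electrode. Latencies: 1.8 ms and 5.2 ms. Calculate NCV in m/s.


Distance = (30 - 19) / 100 = 0.11 m
dt = (5.2 - 1.8) / 1000 = 0.0034 s
NCV = dist / dt = 32.35 m/s


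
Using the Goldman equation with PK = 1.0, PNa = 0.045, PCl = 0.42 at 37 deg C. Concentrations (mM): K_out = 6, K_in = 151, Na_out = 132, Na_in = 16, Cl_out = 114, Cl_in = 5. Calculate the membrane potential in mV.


Vm = (RT/F)*ln((PK*Ko + PNa*Nao + PCl*Cli)/(PK*Ki + PNa*Nai + PCl*Clo))
Numer = 14.04, Denom = 199.6
Vm = -70.94 mV


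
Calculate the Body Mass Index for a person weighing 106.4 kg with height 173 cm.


BMI = weight / height^2
height = 173 cm = 1.73 m
BMI = 106.4 / 1.73^2
BMI = 35.55 kg/m^2


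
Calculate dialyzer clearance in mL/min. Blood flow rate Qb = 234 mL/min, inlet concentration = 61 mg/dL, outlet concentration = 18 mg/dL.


K = Qb * (Cb_in - Cb_out) / Cb_in
K = 234 * (61 - 18) / 61
K = 165 mL/min


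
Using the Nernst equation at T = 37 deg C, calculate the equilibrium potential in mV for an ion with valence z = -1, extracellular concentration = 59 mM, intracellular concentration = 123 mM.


E = (RT/(zF)) * ln(C_out/C_in)
T = 37 + 273.15 = 310.15 K
E = (8.314 * 310.15 / (-1 * 96485)) * ln(59/123)
E = 19.63 mV


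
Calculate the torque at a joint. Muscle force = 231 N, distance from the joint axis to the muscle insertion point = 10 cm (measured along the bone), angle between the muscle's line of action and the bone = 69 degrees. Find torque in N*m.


Torque = F * d * sin(theta)   (moment arm = d*sin(theta))
d = 10 cm = 0.1 m
Torque = 231 * 0.1 * sin(69)
Torque = 21.57 N*m


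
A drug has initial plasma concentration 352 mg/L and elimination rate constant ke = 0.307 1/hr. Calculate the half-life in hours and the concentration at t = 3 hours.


t_half = ln(2) / ke = 0.693147 / 0.307 = 2.258 hr
C(t) = C0 * exp(-ke*t) = 352 * exp(-0.307*3)
C(3) = 140.1 mg/L


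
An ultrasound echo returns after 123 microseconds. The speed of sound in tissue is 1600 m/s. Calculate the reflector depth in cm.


depth = c * t / 2
t = 123 us = 1.2300e-04 s
depth = 1600 * 1.2300e-04 / 2
depth = 0.0984 m = 9.84 cm


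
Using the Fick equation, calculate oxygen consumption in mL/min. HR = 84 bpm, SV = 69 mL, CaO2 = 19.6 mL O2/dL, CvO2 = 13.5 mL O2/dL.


CO = HR*SV = 84*69/1000 = 5.796 L/min
a-v O2 diff = 19.6 - 13.5 = 6.1 mL/dL
VO2 = CO * (CaO2-CvO2) * 10 dL/L
VO2 = 5.796 * 6.1 * 10
VO2 = 353.6 mL/min


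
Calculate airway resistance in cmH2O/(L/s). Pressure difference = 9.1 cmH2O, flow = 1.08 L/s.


R = dP / flow
R = 9.1 / 1.08
R = 8.426 cmH2O/(L/s)


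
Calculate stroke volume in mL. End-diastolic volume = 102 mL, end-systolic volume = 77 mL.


SV = EDV - ESV
SV = 102 - 77
SV = 25 mL


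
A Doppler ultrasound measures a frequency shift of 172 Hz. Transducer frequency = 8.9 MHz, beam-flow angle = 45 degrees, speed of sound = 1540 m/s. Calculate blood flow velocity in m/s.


v = fd * c / (2 * f0 * cos(theta))
v = 172 * 1540 / (2 * 8.9000e+06 * cos(45))
v = 0.02104 m/s


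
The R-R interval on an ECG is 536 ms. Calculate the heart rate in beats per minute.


HR = 60 / RR_interval(s)
RR = 536 ms = 0.536 s
HR = 60 / 0.536 = 111.9 bpm


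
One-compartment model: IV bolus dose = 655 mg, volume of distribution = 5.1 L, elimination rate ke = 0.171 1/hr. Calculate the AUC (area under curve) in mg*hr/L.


C0 = Dose/Vd = 655/5.1 = 128.431 mg/L
AUC = C0/ke = 128.431/0.171
AUC = 751.1 mg*hr/L


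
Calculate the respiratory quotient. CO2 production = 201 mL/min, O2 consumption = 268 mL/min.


RQ = VCO2 / VO2
RQ = 201 / 268
RQ = 0.75


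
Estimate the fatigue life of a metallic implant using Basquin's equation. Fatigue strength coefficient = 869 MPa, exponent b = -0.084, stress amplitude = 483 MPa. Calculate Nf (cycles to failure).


sigma_a = sigma_f' * (2Nf)^b
2Nf = (sigma_a/sigma_f')^(1/b)
2Nf = (483/869)^(1/-0.084)
2Nf = 1087.8753
Nf = 543.9


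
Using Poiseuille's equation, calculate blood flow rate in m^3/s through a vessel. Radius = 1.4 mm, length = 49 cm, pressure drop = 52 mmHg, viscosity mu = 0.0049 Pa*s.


Q = pi*r^4*dP / (8*mu*L)
r = 0.0014 m, L = 0.49 m
dP = 52 mmHg = 6932.744 Pa
Q = 4.3560e-06 m^3/s


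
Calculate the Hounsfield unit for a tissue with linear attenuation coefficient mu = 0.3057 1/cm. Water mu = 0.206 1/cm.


HU = ((mu_tissue - mu_water) / mu_water) * 1000
HU = ((0.3057 - 0.206) / 0.206) * 1000
HU = 484


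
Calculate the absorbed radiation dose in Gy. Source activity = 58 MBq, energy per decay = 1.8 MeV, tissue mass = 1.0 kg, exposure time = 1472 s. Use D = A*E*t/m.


A = 58 MBq = 5.8000e+07 Bq
E = 1.8 MeV = 2.8836e-13 J
D = A*E*t/m = 5.8000e+07*2.8836e-13*1472/1.0
D = 0.02462 Gy


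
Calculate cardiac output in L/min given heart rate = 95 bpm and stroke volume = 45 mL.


CO = HR * SV
CO = 95 * 45 / 1000
CO = 4.275 L/min


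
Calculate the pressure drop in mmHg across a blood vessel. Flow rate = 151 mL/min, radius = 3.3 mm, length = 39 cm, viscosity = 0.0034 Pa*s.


dP = 8*mu*L*Q / (pi*r^4)
Q = 151 mL/min = 2.51667e-06 m^3/s
dP = 71.6563 Pa = 71.6563 / 133.322 mmHg = 0.5375 mmHg


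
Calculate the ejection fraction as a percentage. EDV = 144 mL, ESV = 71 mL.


SV = EDV - ESV = 144 - 71 = 73 mL
EF = SV/EDV * 100 = 73/144 * 100
EF = 50.69%


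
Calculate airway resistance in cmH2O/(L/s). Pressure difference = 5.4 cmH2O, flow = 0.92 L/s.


R = dP / flow
R = 5.4 / 0.92
R = 5.87 cmH2O/(L/s)


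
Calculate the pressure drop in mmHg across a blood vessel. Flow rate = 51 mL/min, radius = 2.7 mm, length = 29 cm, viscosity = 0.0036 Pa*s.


dP = 8*mu*L*Q / (pi*r^4)
Q = 51 mL/min = 8.5e-07 m^3/s
dP = 42.5211 Pa = 42.5211 / 133.322 mmHg = 0.3189 mmHg


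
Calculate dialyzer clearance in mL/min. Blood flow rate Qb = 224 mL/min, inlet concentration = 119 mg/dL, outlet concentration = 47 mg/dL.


K = Qb * (Cb_in - Cb_out) / Cb_in
K = 224 * (119 - 47) / 119
K = 135.5 mL/min


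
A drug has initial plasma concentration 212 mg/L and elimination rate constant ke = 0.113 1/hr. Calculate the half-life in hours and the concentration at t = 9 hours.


t_half = ln(2) / ke = 0.693147 / 0.113 = 6.134 hr
C(t) = C0 * exp(-ke*t) = 212 * exp(-0.113*9)
C(9) = 76.68 mg/L
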